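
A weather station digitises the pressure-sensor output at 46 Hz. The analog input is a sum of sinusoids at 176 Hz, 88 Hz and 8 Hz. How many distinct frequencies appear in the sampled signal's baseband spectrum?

fs/2 = 23 Hz.
176 Hz mod fs = 38 Hz.
38 Hz > fs/2 = 23 Hz, folds to fs − 38 Hz = 8 Hz.
88 Hz mod fs = 42 Hz.
42 Hz > fs/2 = 23 Hz, folds to fs − 42 Hz = 4 Hz.
8 Hz ≤ fs/2 = 23 Hz, passes unchanged.
Distinct values: {4 Hz, 8 Hz} → 2.

2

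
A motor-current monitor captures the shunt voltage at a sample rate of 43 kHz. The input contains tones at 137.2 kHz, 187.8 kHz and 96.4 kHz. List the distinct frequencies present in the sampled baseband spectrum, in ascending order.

fs/2 = 21.5 kHz.
137.2 kHz mod fs = 8.2 kHz.
8.2 kHz ≤ fs/2 = 21.5 kHz, appears at 8.2 kHz.
187.8 kHz mod fs = 15.8 kHz.
15.8 kHz ≤ fs/2 = 21.5 kHz, appears at 15.8 kHz.
96.4 kHz mod fs = 10.4 kHz.
10.4 kHz ≤ fs/2 = 21.5 kHz, appears at 10.4 kHz.
Distinct values: {8.2 kHz, 10.4 kHz, 15.8 kHz}.

8.2 kHz, 10.4 kHz, 15.8 kHz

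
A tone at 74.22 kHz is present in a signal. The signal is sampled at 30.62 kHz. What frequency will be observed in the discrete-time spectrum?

74.22 kHz mod fs = 12.98 kHz.
12.98 kHz ≤ fs/2 = 15.31 kHz, appears at 12.98 kHz.

12.98 kHz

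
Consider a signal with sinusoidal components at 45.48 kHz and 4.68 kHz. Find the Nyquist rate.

Highest-frequency component: 45.48 kHz.
Nyquist rate = 2 × 45.48 kHz = 90.96 kHz.

90.96 kHz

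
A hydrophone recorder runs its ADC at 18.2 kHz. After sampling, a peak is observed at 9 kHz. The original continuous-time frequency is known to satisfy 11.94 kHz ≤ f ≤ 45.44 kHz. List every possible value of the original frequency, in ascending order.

27.2 kHz, 27.4 kHz, 45.4 kHz

Frequencies that alias to 9 kHz are k·fs ± 9 kHz for integer k ≥ 0.
k=0: 9 kHz.
k=1: 9.2 kHz, 27.2 kHz.
k=2: 27.4 kHz, 45.4 kHz.
k=3: 45.6 kHz, 63.6 kHz.
Within [11.94 kHz, 45.44 kHz]: 27.2 kHz, 27.4 kHz, 45.4 kHz.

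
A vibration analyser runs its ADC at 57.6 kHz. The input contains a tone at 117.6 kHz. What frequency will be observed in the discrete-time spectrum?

117.6 kHz mod fs = 2.4 kHz.
2.4 kHz ≤ fs/2 = 28.8 kHz, appears at 2.4 kHz.

2.4 kHz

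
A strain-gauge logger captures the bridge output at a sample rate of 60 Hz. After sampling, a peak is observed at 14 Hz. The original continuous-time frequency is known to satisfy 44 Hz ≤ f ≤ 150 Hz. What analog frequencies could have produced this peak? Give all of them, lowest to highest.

Frequencies that alias to 14 Hz are k·fs ± 14 Hz for integer k ≥ 0.
k=0: 14 Hz.
k=1: 46 Hz, 74 Hz.
k=2: 106 Hz, 134 Hz.
k=3: 166 Hz, 194 Hz.
Within [44 Hz, 150 Hz]: 46 Hz, 74 Hz, 106 Hz, 134 Hz.

46 Hz, 74 Hz, 106 Hz, 134 Hz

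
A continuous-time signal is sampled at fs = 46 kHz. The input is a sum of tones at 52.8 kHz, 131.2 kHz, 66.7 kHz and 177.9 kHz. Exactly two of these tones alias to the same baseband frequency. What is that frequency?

fs/2 = 23 kHz.
52.8 kHz mod fs = 6.8 kHz.
6.8 kHz ≤ fs/2 = 23 kHz, appears at 6.8 kHz.
131.2 kHz mod fs = 39.2 kHz.
39.2 kHz > fs/2 = 23 kHz, folds to fs − 39.2 kHz = 6.8 kHz.
66.7 kHz mod fs = 20.7 kHz.
20.7 kHz ≤ fs/2 = 23 kHz, appears at 20.7 kHz.
177.9 kHz mod fs = 39.9 kHz.
39.9 kHz > fs/2 = 23 kHz, folds to fs − 39.9 kHz = 6.1 kHz.
52.8 kHz and 131.2 kHz both map to 6.8 kHz.

6.8 kHz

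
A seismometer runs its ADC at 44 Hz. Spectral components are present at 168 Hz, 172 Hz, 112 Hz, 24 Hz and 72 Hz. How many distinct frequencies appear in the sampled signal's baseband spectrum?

4

fs/2 = 22 Hz.
168 Hz mod fs = 36 Hz.
36 Hz > fs/2 = 22 Hz, folds to fs − 36 Hz = 8 Hz.
172 Hz mod fs = 40 Hz.
40 Hz > fs/2 = 22 Hz, folds to fs − 40 Hz = 4 Hz.
112 Hz mod fs = 24 Hz.
24 Hz > fs/2 = 22 Hz, folds to fs − 24 Hz = 20 Hz.
24 Hz > fs/2 = 22 Hz, folds to fs − 24 Hz = 20 Hz.
72 Hz mod fs = 28 Hz.
28 Hz > fs/2 = 22 Hz, folds to fs − 28 Hz = 16 Hz.
Distinct values: {4 Hz, 8 Hz, 16 Hz, 20 Hz} → 4.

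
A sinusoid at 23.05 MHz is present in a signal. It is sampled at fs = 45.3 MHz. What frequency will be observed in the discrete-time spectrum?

22.25 MHz

23.05 MHz > fs/2 = 22.65 MHz, folds to fs − 23.05 MHz = 22.25 MHz.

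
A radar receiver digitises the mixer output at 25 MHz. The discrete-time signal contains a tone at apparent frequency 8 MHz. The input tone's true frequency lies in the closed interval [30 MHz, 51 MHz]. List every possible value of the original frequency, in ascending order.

33 MHz, 42 MHz

Frequencies that alias to 8 MHz are k·fs ± 8 MHz for integer k ≥ 0.
k=0: 8 MHz.
k=1: 17 MHz, 33 MHz.
k=2: 42 MHz, 58 MHz.
k=3: 67 MHz, 83 MHz.
Within [30 MHz, 51 MHz]: 33 MHz, 42 MHz.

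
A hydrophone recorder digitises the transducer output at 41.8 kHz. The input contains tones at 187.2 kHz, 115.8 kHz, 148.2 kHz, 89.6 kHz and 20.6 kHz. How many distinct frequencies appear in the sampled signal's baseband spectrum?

fs/2 = 20.9 kHz.
187.2 kHz mod fs = 20 kHz.
20 kHz ≤ fs/2 = 20.9 kHz, appears at 20 kHz.
115.8 kHz mod fs = 32.2 kHz.
32.2 kHz > fs/2 = 20.9 kHz, folds to fs − 32.2 kHz = 9.6 kHz.
148.2 kHz mod fs = 22.8 kHz.
22.8 kHz > fs/2 = 20.9 kHz, folds to fs − 22.8 kHz = 19 kHz.
89.6 kHz mod fs = 6 kHz.
6 kHz ≤ fs/2 = 20.9 kHz, appears at 6 kHz.
20.6 kHz ≤ fs/2 = 20.9 kHz, passes unchanged.
Distinct values: {6 kHz, 9.6 kHz, 19 kHz, 20 kHz, 20.6 kHz} → 5.

5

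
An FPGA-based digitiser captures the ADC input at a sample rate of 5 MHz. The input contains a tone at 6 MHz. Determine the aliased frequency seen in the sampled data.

6 MHz mod fs = 1 MHz.
1 MHz ≤ fs/2 = 2.5 MHz, appears at 1 MHz.

1 MHz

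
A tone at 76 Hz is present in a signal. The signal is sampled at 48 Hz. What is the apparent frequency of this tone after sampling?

20 Hz

76 Hz mod fs = 28 Hz.
28 Hz > fs/2 = 24 Hz, folds to fs − 28 Hz = 20 Hz.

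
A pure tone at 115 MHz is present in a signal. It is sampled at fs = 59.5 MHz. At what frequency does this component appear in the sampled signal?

115 MHz mod fs = 55.5 MHz.
55.5 MHz > fs/2 = 29.75 MHz, folds to fs − 55.5 MHz = 4 MHz.

4 MHz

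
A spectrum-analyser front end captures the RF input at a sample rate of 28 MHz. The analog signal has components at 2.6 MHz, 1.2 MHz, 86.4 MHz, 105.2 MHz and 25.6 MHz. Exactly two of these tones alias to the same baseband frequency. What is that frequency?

fs/2 = 14 MHz.
2.6 MHz ≤ fs/2 = 14 MHz, passes unchanged.
1.2 MHz ≤ fs/2 = 14 MHz, passes unchanged.
86.4 MHz mod fs = 2.4 MHz.
2.4 MHz ≤ fs/2 = 14 MHz, appears at 2.4 MHz.
105.2 MHz mod fs = 21.2 MHz.
21.2 MHz > fs/2 = 14 MHz, folds to fs − 21.2 MHz = 6.8 MHz.
25.6 MHz > fs/2 = 14 MHz, folds to fs − 25.6 MHz = 2.4 MHz.
25.6 MHz and 86.4 MHz both map to 2.4 MHz.

2.4 MHz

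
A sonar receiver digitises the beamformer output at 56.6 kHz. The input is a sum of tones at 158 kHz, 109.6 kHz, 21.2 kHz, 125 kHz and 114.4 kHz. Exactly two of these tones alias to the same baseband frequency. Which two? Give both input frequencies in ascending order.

125 kHz, 158 kHz

fs/2 = 28.3 kHz.
158 kHz mod fs = 44.8 kHz.
44.8 kHz > fs/2 = 28.3 kHz, folds to fs − 44.8 kHz = 11.8 kHz.
109.6 kHz mod fs = 53 kHz.
53 kHz > fs/2 = 28.3 kHz, folds to fs − 53 kHz = 3.6 kHz.
21.2 kHz ≤ fs/2 = 28.3 kHz, passes unchanged.
125 kHz mod fs = 11.8 kHz.
11.8 kHz ≤ fs/2 = 28.3 kHz, appears at 11.8 kHz.
114.4 kHz mod fs = 1.2 kHz.
1.2 kHz ≤ fs/2 = 28.3 kHz, appears at 1.2 kHz.
125 kHz and 158 kHz both map to 11.8 kHz.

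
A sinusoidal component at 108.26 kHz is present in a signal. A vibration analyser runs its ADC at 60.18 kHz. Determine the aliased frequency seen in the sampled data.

12.1 kHz

108.26 kHz mod fs = 48.08 kHz.
48.08 kHz > fs/2 = 30.09 kHz, folds to fs − 48.08 kHz = 12.1 kHz.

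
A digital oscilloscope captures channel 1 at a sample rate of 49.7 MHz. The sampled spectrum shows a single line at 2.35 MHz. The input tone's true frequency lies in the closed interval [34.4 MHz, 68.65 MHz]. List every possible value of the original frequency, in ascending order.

47.35 MHz, 52.05 MHz

Frequencies that alias to 2.35 MHz are k·fs ± 2.35 MHz for integer k ≥ 0.
k=0: 2.35 MHz.
k=1: 47.35 MHz, 52.05 MHz.
k=2: 97.05 MHz, 101.75 MHz.
Within [34.4 MHz, 68.65 MHz]: 47.35 MHz, 52.05 MHz.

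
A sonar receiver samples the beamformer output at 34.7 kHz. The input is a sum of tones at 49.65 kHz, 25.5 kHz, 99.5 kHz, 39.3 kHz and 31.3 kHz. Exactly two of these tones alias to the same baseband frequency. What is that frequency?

fs/2 = 17.35 kHz.
49.65 kHz mod fs = 14.95 kHz.
14.95 kHz ≤ fs/2 = 17.35 kHz, appears at 14.95 kHz.
25.5 kHz > fs/2 = 17.35 kHz, folds to fs − 25.5 kHz = 9.2 kHz.
99.5 kHz mod fs = 30.1 kHz.
30.1 kHz > fs/2 = 17.35 kHz, folds to fs − 30.1 kHz = 4.6 kHz.
39.3 kHz mod fs = 4.6 kHz.
4.6 kHz ≤ fs/2 = 17.35 kHz, appears at 4.6 kHz.
31.3 kHz > fs/2 = 17.35 kHz, folds to fs − 31.3 kHz = 3.4 kHz.
39.3 kHz and 99.5 kHz both map to 4.6 kHz.

4.6 kHz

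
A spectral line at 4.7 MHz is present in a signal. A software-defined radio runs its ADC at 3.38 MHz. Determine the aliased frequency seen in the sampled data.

4.7 MHz mod fs = 1.32 MHz.
1.32 MHz ≤ fs/2 = 1.69 MHz, appears at 1.32 MHz.

1.32 MHz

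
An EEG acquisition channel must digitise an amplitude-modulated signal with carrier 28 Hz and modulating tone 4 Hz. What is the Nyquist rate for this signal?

64 Hz

AM sidebands sit at fc ± fm = 24 Hz and 32 Hz.
Highest-frequency component: 32 Hz.
Nyquist rate = 2 × 32 Hz = 64 Hz.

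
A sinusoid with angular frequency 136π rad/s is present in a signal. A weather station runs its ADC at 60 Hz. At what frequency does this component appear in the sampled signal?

8 Hz

ω = 136π rad/s → f = ω/(2π) = 68 Hz.
68 Hz mod fs = 8 Hz.
8 Hz ≤ fs/2 = 30 Hz, appears at 8 Hz.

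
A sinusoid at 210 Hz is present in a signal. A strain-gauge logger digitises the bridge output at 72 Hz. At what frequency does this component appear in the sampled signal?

6 Hz

210 Hz mod fs = 66 Hz.
66 Hz > fs/2 = 36 Hz, folds to fs − 66 Hz = 6 Hz.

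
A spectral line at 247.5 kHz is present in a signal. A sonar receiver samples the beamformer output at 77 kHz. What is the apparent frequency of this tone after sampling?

247.5 kHz mod fs = 16.5 kHz.
16.5 kHz ≤ fs/2 = 38.5 kHz, appears at 16.5 kHz.

16.5 kHz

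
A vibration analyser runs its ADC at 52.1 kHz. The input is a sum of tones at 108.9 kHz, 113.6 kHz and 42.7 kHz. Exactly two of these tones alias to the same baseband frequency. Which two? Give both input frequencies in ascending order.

42.7 kHz, 113.6 kHz

fs/2 = 26.05 kHz.
108.9 kHz mod fs = 4.7 kHz.
4.7 kHz ≤ fs/2 = 26.05 kHz, appears at 4.7 kHz.
113.6 kHz mod fs = 9.4 kHz.
9.4 kHz ≤ fs/2 = 26.05 kHz, appears at 9.4 kHz.
42.7 kHz > fs/2 = 26.05 kHz, folds to fs − 42.7 kHz = 9.4 kHz.
42.7 kHz and 113.6 kHz both map to 9.4 kHz.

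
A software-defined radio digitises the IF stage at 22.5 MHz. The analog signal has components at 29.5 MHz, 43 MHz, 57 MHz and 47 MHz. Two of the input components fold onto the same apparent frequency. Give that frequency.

fs/2 = 11.25 MHz.
29.5 MHz mod fs = 7 MHz.
7 MHz ≤ fs/2 = 11.25 MHz, appears at 7 MHz.
43 MHz mod fs = 20.5 MHz.
20.5 MHz > fs/2 = 11.25 MHz, folds to fs − 20.5 MHz = 2 MHz.
57 MHz mod fs = 12 MHz.
12 MHz > fs/2 = 11.25 MHz, folds to fs − 12 MHz = 10.5 MHz.
47 MHz mod fs = 2 MHz.
2 MHz ≤ fs/2 = 11.25 MHz, appears at 2 MHz.
43 MHz and 47 MHz both map to 2 MHz.

2 MHz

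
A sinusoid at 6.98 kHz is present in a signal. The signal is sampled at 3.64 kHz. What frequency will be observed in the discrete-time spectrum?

0.3 kHz

6.98 kHz mod fs = 3.34 kHz.
3.34 kHz > fs/2 = 1.82 kHz, folds to fs − 3.34 kHz = 0.3 kHz.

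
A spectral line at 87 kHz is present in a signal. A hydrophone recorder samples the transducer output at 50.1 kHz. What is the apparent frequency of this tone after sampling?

87 kHz mod fs = 36.9 kHz.
36.9 kHz > fs/2 = 25.05 kHz, folds to fs − 36.9 kHz = 13.2 kHz.

13.2 kHz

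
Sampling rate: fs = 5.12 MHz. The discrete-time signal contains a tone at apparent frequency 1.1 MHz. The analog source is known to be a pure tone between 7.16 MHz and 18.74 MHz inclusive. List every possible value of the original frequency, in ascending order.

Frequencies that alias to 1.1 MHz are k·fs ± 1.1 MHz for integer k ≥ 0.
k=0: 1.1 MHz.
k=1: 4.02 MHz, 6.22 MHz.
k=2: 9.14 MHz, 11.34 MHz.
k=3: 14.26 MHz, 16.46 MHz.
k=4: 19.38 MHz, 21.58 MHz.
Within [7.16 MHz, 18.74 MHz]: 9.14 MHz, 11.34 MHz, 14.26 MHz, 16.46 MHz.

9.14 MHz, 11.34 MHz, 14.26 MHz, 16.46 MHz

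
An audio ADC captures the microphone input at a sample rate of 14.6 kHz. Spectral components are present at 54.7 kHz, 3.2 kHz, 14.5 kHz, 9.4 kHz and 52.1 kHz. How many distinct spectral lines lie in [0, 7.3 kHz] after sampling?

5

fs/2 = 7.3 kHz.
54.7 kHz mod fs = 10.9 kHz.
10.9 kHz > fs/2 = 7.3 kHz, folds to fs − 10.9 kHz = 3.7 kHz.
3.2 kHz ≤ fs/2 = 7.3 kHz, passes unchanged.
14.5 kHz > fs/2 = 7.3 kHz, folds to fs − 14.5 kHz = 0.1 kHz.
9.4 kHz > fs/2 = 7.3 kHz, folds to fs − 9.4 kHz = 5.2 kHz.
52.1 kHz mod fs = 8.3 kHz.
8.3 kHz > fs/2 = 7.3 kHz, folds to fs − 8.3 kHz = 6.3 kHz.
Distinct values: {0.1 kHz, 3.2 kHz, 3.7 kHz, 5.2 kHz, 6.3 kHz} → 5.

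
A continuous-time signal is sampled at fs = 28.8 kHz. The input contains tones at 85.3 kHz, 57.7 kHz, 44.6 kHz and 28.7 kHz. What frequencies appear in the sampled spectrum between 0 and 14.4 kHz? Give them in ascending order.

fs/2 = 14.4 kHz.
85.3 kHz mod fs = 27.7 kHz.
27.7 kHz > fs/2 = 14.4 kHz, folds to fs − 27.7 kHz = 1.1 kHz.
57.7 kHz mod fs = 0.1 kHz.
0.1 kHz ≤ fs/2 = 14.4 kHz, appears at 0.1 kHz.
44.6 kHz mod fs = 15.8 kHz.
15.8 kHz > fs/2 = 14.4 kHz, folds to fs − 15.8 kHz = 13 kHz.
28.7 kHz > fs/2 = 14.4 kHz, folds to fs − 28.7 kHz = 0.1 kHz.
Distinct values: {0.1 kHz, 1.1 kHz, 13 kHz}.

0.1 kHz, 1.1 kHz, 13 kHz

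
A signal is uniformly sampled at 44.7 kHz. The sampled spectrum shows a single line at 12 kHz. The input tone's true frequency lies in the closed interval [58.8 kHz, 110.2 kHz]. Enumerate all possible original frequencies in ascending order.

Frequencies that alias to 12 kHz are k·fs ± 12 kHz for integer k ≥ 0.
k=0: 12 kHz.
k=1: 32.7 kHz, 56.7 kHz.
k=2: 77.4 kHz, 101.4 kHz.
k=3: 122.1 kHz, 146.1 kHz.
Within [58.8 kHz, 110.2 kHz]: 77.4 kHz, 101.4 kHz.

77.4 kHz, 101.4 kHz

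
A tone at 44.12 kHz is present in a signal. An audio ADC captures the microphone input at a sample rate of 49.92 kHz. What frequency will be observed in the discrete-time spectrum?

44.12 kHz > fs/2 = 24.96 kHz, folds to fs − 44.12 kHz = 5.8 kHz.

5.8 kHz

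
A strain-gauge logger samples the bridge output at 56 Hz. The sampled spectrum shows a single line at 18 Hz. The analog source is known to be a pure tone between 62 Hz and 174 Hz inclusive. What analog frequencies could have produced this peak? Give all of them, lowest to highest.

Frequencies that alias to 18 Hz are k·fs ± 18 Hz for integer k ≥ 0.
k=0: 18 Hz.
k=1: 38 Hz, 74 Hz.
k=2: 94 Hz, 130 Hz.
k=3: 150 Hz, 186 Hz.
k=4: 206 Hz, 242 Hz.
Within [62 Hz, 174 Hz]: 74 Hz, 94 Hz, 130 Hz, 150 Hz.

74 Hz, 94 Hz, 130 Hz, 150 Hz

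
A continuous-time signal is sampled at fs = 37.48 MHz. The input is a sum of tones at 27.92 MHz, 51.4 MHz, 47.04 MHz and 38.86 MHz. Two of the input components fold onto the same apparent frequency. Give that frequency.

9.56 MHz

fs/2 = 18.74 MHz.
27.92 MHz > fs/2 = 18.74 MHz, folds to fs − 27.92 MHz = 9.56 MHz.
51.4 MHz mod fs = 13.92 MHz.
13.92 MHz ≤ fs/2 = 18.74 MHz, appears at 13.92 MHz.
47.04 MHz mod fs = 9.56 MHz.
9.56 MHz ≤ fs/2 = 18.74 MHz, appears at 9.56 MHz.
38.86 MHz mod fs = 1.38 MHz.
1.38 MHz ≤ fs/2 = 18.74 MHz, appears at 1.38 MHz.
27.92 MHz and 47.04 MHz both map to 9.56 MHz.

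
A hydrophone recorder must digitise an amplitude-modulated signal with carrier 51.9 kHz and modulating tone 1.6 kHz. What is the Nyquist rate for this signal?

107 kHz

AM sidebands sit at fc ± fm = 50.3 kHz and 53.5 kHz.
Highest-frequency component: 53.5 kHz.
Nyquist rate = 2 × 53.5 kHz = 107 kHz.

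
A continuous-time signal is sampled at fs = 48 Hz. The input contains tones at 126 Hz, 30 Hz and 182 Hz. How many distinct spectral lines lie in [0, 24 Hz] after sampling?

2

fs/2 = 24 Hz.
126 Hz mod fs = 30 Hz.
30 Hz > fs/2 = 24 Hz, folds to fs − 30 Hz = 18 Hz.
30 Hz > fs/2 = 24 Hz, folds to fs − 30 Hz = 18 Hz.
182 Hz mod fs = 38 Hz.
38 Hz > fs/2 = 24 Hz, folds to fs − 38 Hz = 10 Hz.
Distinct values: {10 Hz, 18 Hz} → 2.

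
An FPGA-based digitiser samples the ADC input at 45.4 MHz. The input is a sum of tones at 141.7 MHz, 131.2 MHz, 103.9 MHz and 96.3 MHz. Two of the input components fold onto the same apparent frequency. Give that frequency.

fs/2 = 22.7 MHz.
141.7 MHz mod fs = 5.5 MHz.
5.5 MHz ≤ fs/2 = 22.7 MHz, appears at 5.5 MHz.
131.2 MHz mod fs = 40.4 MHz.
40.4 MHz > fs/2 = 22.7 MHz, folds to fs − 40.4 MHz = 5 MHz.
103.9 MHz mod fs = 13.1 MHz.
13.1 MHz ≤ fs/2 = 22.7 MHz, appears at 13.1 MHz.
96.3 MHz mod fs = 5.5 MHz.
5.5 MHz ≤ fs/2 = 22.7 MHz, appears at 5.5 MHz.
96.3 MHz and 141.7 MHz both map to 5.5 MHz.

5.5 MHz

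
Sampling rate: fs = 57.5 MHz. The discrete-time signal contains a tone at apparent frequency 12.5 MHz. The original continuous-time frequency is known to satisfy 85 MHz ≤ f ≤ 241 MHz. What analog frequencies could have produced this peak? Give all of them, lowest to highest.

102.5 MHz, 127.5 MHz, 160 MHz, 185 MHz, 217.5 MHz

Frequencies that alias to 12.5 MHz are k·fs ± 12.5 MHz for integer k ≥ 0.
k=0: 12.5 MHz.
k=1: 45 MHz, 70 MHz.
k=2: 102.5 MHz, 127.5 MHz.
k=3: 160 MHz, 185 MHz.
k=4: 217.5 MHz, 242.5 MHz.
k=5: 275 MHz, 300 MHz.
Within [85 MHz, 241 MHz]: 102.5 MHz, 127.5 MHz, 160 MHz, 185 MHz, 217.5 MHz.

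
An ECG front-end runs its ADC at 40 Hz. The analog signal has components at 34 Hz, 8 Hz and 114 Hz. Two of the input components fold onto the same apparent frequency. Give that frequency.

6 Hz

fs/2 = 20 Hz.
34 Hz > fs/2 = 20 Hz, folds to fs − 34 Hz = 6 Hz.
8 Hz ≤ fs/2 = 20 Hz, passes unchanged.
114 Hz mod fs = 34 Hz.
34 Hz > fs/2 = 20 Hz, folds to fs − 34 Hz = 6 Hz.
34 Hz and 114 Hz both map to 6 Hz.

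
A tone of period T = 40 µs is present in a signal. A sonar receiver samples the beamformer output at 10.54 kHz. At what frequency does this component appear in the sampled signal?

3.92 kHz

T = 40 µs → f = 1/T = 25 kHz.
25 kHz mod fs = 3.92 kHz.
3.92 kHz ≤ fs/2 = 5.27 kHz, appears at 3.92 kHz.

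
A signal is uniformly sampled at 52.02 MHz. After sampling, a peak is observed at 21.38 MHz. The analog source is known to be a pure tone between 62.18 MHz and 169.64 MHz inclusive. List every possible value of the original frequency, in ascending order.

Frequencies that alias to 21.38 MHz are k·fs ± 21.38 MHz for integer k ≥ 0.
k=0: 21.38 MHz.
k=1: 30.64 MHz, 73.4 MHz.
k=2: 82.66 MHz, 125.42 MHz.
k=3: 134.68 MHz, 177.44 MHz.
k=4: 186.7 MHz, 229.46 MHz.
Within [62.18 MHz, 169.64 MHz]: 73.4 MHz, 82.66 MHz, 125.42 MHz, 134.68 MHz.

73.4 MHz, 82.66 MHz, 125.42 MHz, 134.68 MHz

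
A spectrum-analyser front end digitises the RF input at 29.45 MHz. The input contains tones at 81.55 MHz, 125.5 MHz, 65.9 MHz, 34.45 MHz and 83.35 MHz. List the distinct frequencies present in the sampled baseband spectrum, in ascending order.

5 MHz, 6.8 MHz, 7 MHz, 7.7 MHz

fs/2 = 14.725 MHz.
81.55 MHz mod fs = 22.65 MHz.
22.65 MHz > fs/2 = 14.725 MHz, folds to fs − 22.65 MHz = 6.8 MHz.
125.5 MHz mod fs = 7.7 MHz.
7.7 MHz ≤ fs/2 = 14.725 MHz, appears at 7.7 MHz.
65.9 MHz mod fs = 7 MHz.
7 MHz ≤ fs/2 = 14.725 MHz, appears at 7 MHz.
34.45 MHz mod fs = 5 MHz.
5 MHz ≤ fs/2 = 14.725 MHz, appears at 5 MHz.
83.35 MHz mod fs = 24.45 MHz.
24.45 MHz > fs/2 = 14.725 MHz, folds to fs − 24.45 MHz = 5 MHz.
Distinct values: {5 MHz, 6.8 MHz, 7 MHz, 7.7 MHz}.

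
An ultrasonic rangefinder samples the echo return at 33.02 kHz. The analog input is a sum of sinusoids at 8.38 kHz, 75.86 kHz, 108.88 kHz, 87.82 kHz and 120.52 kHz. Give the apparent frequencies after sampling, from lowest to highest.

fs/2 = 16.51 kHz.
8.38 kHz ≤ fs/2 = 16.51 kHz, passes unchanged.
75.86 kHz mod fs = 9.82 kHz.
9.82 kHz ≤ fs/2 = 16.51 kHz, appears at 9.82 kHz.
108.88 kHz mod fs = 9.82 kHz.
9.82 kHz ≤ fs/2 = 16.51 kHz, appears at 9.82 kHz.
87.82 kHz mod fs = 21.78 kHz.
21.78 kHz > fs/2 = 16.51 kHz, folds to fs − 21.78 kHz = 11.24 kHz.
120.52 kHz mod fs = 21.46 kHz.
21.46 kHz > fs/2 = 16.51 kHz, folds to fs − 21.46 kHz = 11.56 kHz.
Distinct values: {8.38 kHz, 9.82 kHz, 11.24 kHz, 11.56 kHz}.

8.38 kHz, 9.82 kHz, 11.24 kHz, 11.56 kHz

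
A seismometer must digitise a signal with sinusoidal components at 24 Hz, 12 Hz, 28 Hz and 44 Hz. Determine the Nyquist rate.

Highest-frequency component: 44 Hz.
Nyquist rate = 2 × 44 Hz = 88 Hz.

88 Hz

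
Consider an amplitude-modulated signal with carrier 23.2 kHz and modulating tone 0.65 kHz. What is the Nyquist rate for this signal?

47.7 kHz

AM sidebands sit at fc ± fm = 22.55 kHz and 23.85 kHz.
Highest-frequency component: 23.85 kHz.
Nyquist rate = 2 × 23.85 kHz = 47.7 kHz.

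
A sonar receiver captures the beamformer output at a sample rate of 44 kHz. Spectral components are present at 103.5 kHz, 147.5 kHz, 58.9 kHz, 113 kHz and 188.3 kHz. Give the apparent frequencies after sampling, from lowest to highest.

fs/2 = 22 kHz.
103.5 kHz mod fs = 15.5 kHz.
15.5 kHz ≤ fs/2 = 22 kHz, appears at 15.5 kHz.
147.5 kHz mod fs = 15.5 kHz.
15.5 kHz ≤ fs/2 = 22 kHz, appears at 15.5 kHz.
58.9 kHz mod fs = 14.9 kHz.
14.9 kHz ≤ fs/2 = 22 kHz, appears at 14.9 kHz.
113 kHz mod fs = 25 kHz.
25 kHz > fs/2 = 22 kHz, folds to fs − 25 kHz = 19 kHz.
188.3 kHz mod fs = 12.3 kHz.
12.3 kHz ≤ fs/2 = 22 kHz, appears at 12.3 kHz.
Distinct values: {12.3 kHz, 14.9 kHz, 15.5 kHz, 19 kHz}.

12.3 kHz, 14.9 kHz, 15.5 kHz, 19 kHz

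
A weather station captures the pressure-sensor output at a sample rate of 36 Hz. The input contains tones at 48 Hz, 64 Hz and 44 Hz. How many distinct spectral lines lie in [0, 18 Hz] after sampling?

fs/2 = 18 Hz.
48 Hz mod fs = 12 Hz.
12 Hz ≤ fs/2 = 18 Hz, appears at 12 Hz.
64 Hz mod fs = 28 Hz.
28 Hz > fs/2 = 18 Hz, folds to fs − 28 Hz = 8 Hz.
44 Hz mod fs = 8 Hz.
8 Hz ≤ fs/2 = 18 Hz, appears at 8 Hz.
Distinct values: {8 Hz, 12 Hz} → 2.

2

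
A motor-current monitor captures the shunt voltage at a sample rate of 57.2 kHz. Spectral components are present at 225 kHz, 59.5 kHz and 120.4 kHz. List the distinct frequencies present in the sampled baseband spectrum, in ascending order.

fs/2 = 28.6 kHz.
225 kHz mod fs = 53.4 kHz.
53.4 kHz > fs/2 = 28.6 kHz, folds to fs − 53.4 kHz = 3.8 kHz.
59.5 kHz mod fs = 2.3 kHz.
2.3 kHz ≤ fs/2 = 28.6 kHz, appears at 2.3 kHz.
120.4 kHz mod fs = 6 kHz.
6 kHz ≤ fs/2 = 28.6 kHz, appears at 6 kHz.
Distinct values: {2.3 kHz, 3.8 kHz, 6 kHz}.

2.3 kHz, 3.8 kHz, 6 kHz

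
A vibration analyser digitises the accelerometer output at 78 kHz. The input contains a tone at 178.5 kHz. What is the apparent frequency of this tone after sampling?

22.5 kHz

178.5 kHz mod fs = 22.5 kHz.
22.5 kHz ≤ fs/2 = 39 kHz, appears at 22.5 kHz.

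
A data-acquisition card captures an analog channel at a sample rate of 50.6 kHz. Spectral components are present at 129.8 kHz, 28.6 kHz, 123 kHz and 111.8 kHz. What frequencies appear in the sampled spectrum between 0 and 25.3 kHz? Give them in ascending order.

fs/2 = 25.3 kHz.
129.8 kHz mod fs = 28.6 kHz.
28.6 kHz > fs/2 = 25.3 kHz, folds to fs − 28.6 kHz = 22 kHz.
28.6 kHz > fs/2 = 25.3 kHz, folds to fs − 28.6 kHz = 22 kHz.
123 kHz mod fs = 21.8 kHz.
21.8 kHz ≤ fs/2 = 25.3 kHz, appears at 21.8 kHz.
111.8 kHz mod fs = 10.6 kHz.
10.6 kHz ≤ fs/2 = 25.3 kHz, appears at 10.6 kHz.
Distinct values: {10.6 kHz, 21.8 kHz, 22 kHz}.

10.6 kHz, 21.8 kHz, 22 kHz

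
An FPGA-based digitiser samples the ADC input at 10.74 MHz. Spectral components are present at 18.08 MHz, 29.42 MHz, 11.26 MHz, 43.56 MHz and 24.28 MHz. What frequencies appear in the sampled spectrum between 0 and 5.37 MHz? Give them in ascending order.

0.52 MHz, 0.6 MHz, 2.8 MHz, 3.4 MHz

fs/2 = 5.37 MHz.
18.08 MHz mod fs = 7.34 MHz.
7.34 MHz > fs/2 = 5.37 MHz, folds to fs − 7.34 MHz = 3.4 MHz.
29.42 MHz mod fs = 7.94 MHz.
7.94 MHz > fs/2 = 5.37 MHz, folds to fs − 7.94 MHz = 2.8 MHz.
11.26 MHz mod fs = 0.52 MHz.
0.52 MHz ≤ fs/2 = 5.37 MHz, appears at 0.52 MHz.
43.56 MHz mod fs = 0.6 MHz.
0.6 MHz ≤ fs/2 = 5.37 MHz, appears at 0.6 MHz.
24.28 MHz mod fs = 2.8 MHz.
2.8 MHz ≤ fs/2 = 5.37 MHz, appears at 2.8 MHz.
Distinct values: {0.52 MHz, 0.6 MHz, 2.8 MHz, 3.4 MHz}.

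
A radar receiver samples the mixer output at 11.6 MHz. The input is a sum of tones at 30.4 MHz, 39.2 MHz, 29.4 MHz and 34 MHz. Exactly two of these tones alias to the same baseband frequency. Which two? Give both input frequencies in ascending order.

fs/2 = 5.8 MHz.
30.4 MHz mod fs = 7.2 MHz.
7.2 MHz > fs/2 = 5.8 MHz, folds to fs − 7.2 MHz = 4.4 MHz.
39.2 MHz mod fs = 4.4 MHz.
4.4 MHz ≤ fs/2 = 5.8 MHz, appears at 4.4 MHz.
29.4 MHz mod fs = 6.2 MHz.
6.2 MHz > fs/2 = 5.8 MHz, folds to fs − 6.2 MHz = 5.4 MHz.
34 MHz mod fs = 10.8 MHz.
10.8 MHz > fs/2 = 5.8 MHz, folds to fs − 10.8 MHz = 0.8 MHz.
30.4 MHz and 39.2 MHz both map to 4.4 MHz.

30.4 MHz, 39.2 MHz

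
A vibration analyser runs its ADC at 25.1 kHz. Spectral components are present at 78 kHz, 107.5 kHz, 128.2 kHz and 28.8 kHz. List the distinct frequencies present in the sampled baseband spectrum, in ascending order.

2.7 kHz, 3.7 kHz, 7.1 kHz

fs/2 = 12.55 kHz.
78 kHz mod fs = 2.7 kHz.
2.7 kHz ≤ fs/2 = 12.55 kHz, appears at 2.7 kHz.
107.5 kHz mod fs = 7.1 kHz.
7.1 kHz ≤ fs/2 = 12.55 kHz, appears at 7.1 kHz.
128.2 kHz mod fs = 2.7 kHz.
2.7 kHz ≤ fs/2 = 12.55 kHz, appears at 2.7 kHz.
28.8 kHz mod fs = 3.7 kHz.
3.7 kHz ≤ fs/2 = 12.55 kHz, appears at 3.7 kHz.
Distinct values: {2.7 kHz, 3.7 kHz, 7.1 kHz}.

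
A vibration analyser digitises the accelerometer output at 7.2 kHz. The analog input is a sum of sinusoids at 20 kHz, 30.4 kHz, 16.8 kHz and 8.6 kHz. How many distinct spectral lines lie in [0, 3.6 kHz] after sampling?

fs/2 = 3.6 kHz.
20 kHz mod fs = 5.6 kHz.
5.6 kHz > fs/2 = 3.6 kHz, folds to fs − 5.6 kHz = 1.6 kHz.
30.4 kHz mod fs = 1.6 kHz.
1.6 kHz ≤ fs/2 = 3.6 kHz, appears at 1.6 kHz.
16.8 kHz mod fs = 2.4 kHz.
2.4 kHz ≤ fs/2 = 3.6 kHz, appears at 2.4 kHz.
8.6 kHz mod fs = 1.4 kHz.
1.4 kHz ≤ fs/2 = 3.6 kHz, appears at 1.4 kHz.
Distinct values: {1.4 kHz, 1.6 kHz, 2.4 kHz} → 3.

3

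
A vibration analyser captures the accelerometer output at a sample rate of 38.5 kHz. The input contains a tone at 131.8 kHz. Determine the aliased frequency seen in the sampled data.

16.3 kHz

131.8 kHz mod fs = 16.3 kHz.
16.3 kHz ≤ fs/2 = 19.25 kHz, appears at 16.3 kHz.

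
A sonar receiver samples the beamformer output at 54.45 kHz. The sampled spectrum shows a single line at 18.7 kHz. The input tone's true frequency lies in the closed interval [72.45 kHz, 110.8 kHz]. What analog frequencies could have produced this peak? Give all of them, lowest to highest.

Frequencies that alias to 18.7 kHz are k·fs ± 18.7 kHz for integer k ≥ 0.
k=0: 18.7 kHz.
k=1: 35.75 kHz, 73.15 kHz.
k=2: 90.2 kHz, 127.6 kHz.
k=3: 144.65 kHz, 182.05 kHz.
Within [72.45 kHz, 110.8 kHz]: 73.15 kHz, 90.2 kHz.

73.15 kHz, 90.2 kHz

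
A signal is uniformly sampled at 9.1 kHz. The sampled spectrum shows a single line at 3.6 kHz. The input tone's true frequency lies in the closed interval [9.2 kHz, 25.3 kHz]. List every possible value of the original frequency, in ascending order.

Frequencies that alias to 3.6 kHz are k·fs ± 3.6 kHz for integer k ≥ 0.
k=0: 3.6 kHz.
k=1: 5.5 kHz, 12.7 kHz.
k=2: 14.6 kHz, 21.8 kHz.
k=3: 23.7 kHz, 30.9 kHz.
k=4: 32.8 kHz, 40 kHz.
Within [9.2 kHz, 25.3 kHz]: 12.7 kHz, 14.6 kHz, 21.8 kHz, 23.7 kHz.

12.7 kHz, 14.6 kHz, 21.8 kHz, 23.7 kHz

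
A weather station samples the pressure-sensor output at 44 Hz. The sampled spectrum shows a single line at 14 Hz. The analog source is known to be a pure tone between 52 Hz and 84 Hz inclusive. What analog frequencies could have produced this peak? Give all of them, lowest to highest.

58 Hz, 74 Hz

Frequencies that alias to 14 Hz are k·fs ± 14 Hz for integer k ≥ 0.
k=0: 14 Hz.
k=1: 30 Hz, 58 Hz.
k=2: 74 Hz, 102 Hz.
k=3: 118 Hz, 146 Hz.
Within [52 Hz, 84 Hz]: 58 Hz, 74 Hz.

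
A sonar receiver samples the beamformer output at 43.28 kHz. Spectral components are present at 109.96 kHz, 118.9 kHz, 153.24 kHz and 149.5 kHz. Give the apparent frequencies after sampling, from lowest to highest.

10.94 kHz, 19.66 kHz, 19.88 kHz

fs/2 = 21.64 kHz.
109.96 kHz mod fs = 23.4 kHz.
23.4 kHz > fs/2 = 21.64 kHz, folds to fs − 23.4 kHz = 19.88 kHz.
118.9 kHz mod fs = 32.34 kHz.
32.34 kHz > fs/2 = 21.64 kHz, folds to fs − 32.34 kHz = 10.94 kHz.
153.24 kHz mod fs = 23.4 kHz.
23.4 kHz > fs/2 = 21.64 kHz, folds to fs − 23.4 kHz = 19.88 kHz.
149.5 kHz mod fs = 19.66 kHz.
19.66 kHz ≤ fs/2 = 21.64 kHz, appears at 19.66 kHz.
Distinct values: {10.94 kHz, 19.66 kHz, 19.88 kHz}.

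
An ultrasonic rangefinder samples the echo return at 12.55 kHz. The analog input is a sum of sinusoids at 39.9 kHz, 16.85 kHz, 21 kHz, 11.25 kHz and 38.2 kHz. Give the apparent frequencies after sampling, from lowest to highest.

fs/2 = 6.275 kHz.
39.9 kHz mod fs = 2.25 kHz.
2.25 kHz ≤ fs/2 = 6.275 kHz, appears at 2.25 kHz.
16.85 kHz mod fs = 4.3 kHz.
4.3 kHz ≤ fs/2 = 6.275 kHz, appears at 4.3 kHz.
21 kHz mod fs = 8.45 kHz.
8.45 kHz > fs/2 = 6.275 kHz, folds to fs − 8.45 kHz = 4.1 kHz.
11.25 kHz > fs/2 = 6.275 kHz, folds to fs − 11.25 kHz = 1.3 kHz.
38.2 kHz mod fs = 0.55 kHz.
0.55 kHz ≤ fs/2 = 6.275 kHz, appears at 0.55 kHz.
Distinct values: {0.55 kHz, 1.3 kHz, 2.25 kHz, 4.1 kHz, 4.3 kHz}.

0.55 kHz, 1.3 kHz, 2.25 kHz, 4.1 kHz, 4.3 kHz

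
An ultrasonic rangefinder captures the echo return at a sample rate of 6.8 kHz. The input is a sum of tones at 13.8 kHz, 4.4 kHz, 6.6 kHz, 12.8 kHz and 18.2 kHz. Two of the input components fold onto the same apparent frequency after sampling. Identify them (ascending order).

6.6 kHz, 13.8 kHz

fs/2 = 3.4 kHz.
13.8 kHz mod fs = 0.2 kHz.
0.2 kHz ≤ fs/2 = 3.4 kHz, appears at 0.2 kHz.
4.4 kHz > fs/2 = 3.4 kHz, folds to fs − 4.4 kHz = 2.4 kHz.
6.6 kHz > fs/2 = 3.4 kHz, folds to fs − 6.6 kHz = 0.2 kHz.
12.8 kHz mod fs = 6 kHz.
6 kHz > fs/2 = 3.4 kHz, folds to fs − 6 kHz = 0.8 kHz.
18.2 kHz mod fs = 4.6 kHz.
4.6 kHz > fs/2 = 3.4 kHz, folds to fs − 4.6 kHz = 2.2 kHz.
6.6 kHz and 13.8 kHz both map to 0.2 kHz.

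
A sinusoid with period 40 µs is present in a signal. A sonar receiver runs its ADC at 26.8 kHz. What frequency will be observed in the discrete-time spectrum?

1.8 kHz

T = 40 µs → f = 1/T = 25 kHz.
25 kHz > fs/2 = 13.4 kHz, folds to fs − 25 kHz = 1.8 kHz.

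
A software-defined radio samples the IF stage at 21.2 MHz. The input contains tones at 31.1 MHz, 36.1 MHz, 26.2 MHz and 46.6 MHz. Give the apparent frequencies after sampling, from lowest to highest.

4.2 MHz, 5 MHz, 6.3 MHz, 9.9 MHz

fs/2 = 10.6 MHz.
31.1 MHz mod fs = 9.9 MHz.
9.9 MHz ≤ fs/2 = 10.6 MHz, appears at 9.9 MHz.
36.1 MHz mod fs = 14.9 MHz.
14.9 MHz > fs/2 = 10.6 MHz, folds to fs − 14.9 MHz = 6.3 MHz.
26.2 MHz mod fs = 5 MHz.
5 MHz ≤ fs/2 = 10.6 MHz, appears at 5 MHz.
46.6 MHz mod fs = 4.2 MHz.
4.2 MHz ≤ fs/2 = 10.6 MHz, appears at 4.2 MHz.
Distinct values: {4.2 MHz, 5 MHz, 6.3 MHz, 9.9 MHz}.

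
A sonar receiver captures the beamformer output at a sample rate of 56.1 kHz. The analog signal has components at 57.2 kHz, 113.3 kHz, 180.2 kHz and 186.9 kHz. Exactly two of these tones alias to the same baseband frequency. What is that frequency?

1.1 kHz

fs/2 = 28.05 kHz.
57.2 kHz mod fs = 1.1 kHz.
1.1 kHz ≤ fs/2 = 28.05 kHz, appears at 1.1 kHz.
113.3 kHz mod fs = 1.1 kHz.
1.1 kHz ≤ fs/2 = 28.05 kHz, appears at 1.1 kHz.
180.2 kHz mod fs = 11.9 kHz.
11.9 kHz ≤ fs/2 = 28.05 kHz, appears at 11.9 kHz.
186.9 kHz mod fs = 18.6 kHz.
18.6 kHz ≤ fs/2 = 28.05 kHz, appears at 18.6 kHz.
57.2 kHz and 113.3 kHz both map to 1.1 kHz.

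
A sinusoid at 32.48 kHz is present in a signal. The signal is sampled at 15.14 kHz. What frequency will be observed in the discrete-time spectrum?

2.2 kHz

32.48 kHz mod fs = 2.2 kHz.
2.2 kHz ≤ fs/2 = 7.57 kHz, appears at 2.2 kHz.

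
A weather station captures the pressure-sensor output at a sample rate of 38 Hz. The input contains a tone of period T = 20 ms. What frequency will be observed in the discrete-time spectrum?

12 Hz

T = 20 ms → f = 1/T = 50 Hz.
50 Hz mod fs = 12 Hz.
12 Hz ≤ fs/2 = 19 Hz, appears at 12 Hz.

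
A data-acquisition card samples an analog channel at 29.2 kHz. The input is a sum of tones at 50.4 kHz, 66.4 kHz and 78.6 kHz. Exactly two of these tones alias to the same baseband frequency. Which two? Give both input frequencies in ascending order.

50.4 kHz, 66.4 kHz

fs/2 = 14.6 kHz.
50.4 kHz mod fs = 21.2 kHz.
21.2 kHz > fs/2 = 14.6 kHz, folds to fs − 21.2 kHz = 8 kHz.
66.4 kHz mod fs = 8 kHz.
8 kHz ≤ fs/2 = 14.6 kHz, appears at 8 kHz.
78.6 kHz mod fs = 20.2 kHz.
20.2 kHz > fs/2 = 14.6 kHz, folds to fs − 20.2 kHz = 9 kHz.
50.4 kHz and 66.4 kHz both map to 8 kHz.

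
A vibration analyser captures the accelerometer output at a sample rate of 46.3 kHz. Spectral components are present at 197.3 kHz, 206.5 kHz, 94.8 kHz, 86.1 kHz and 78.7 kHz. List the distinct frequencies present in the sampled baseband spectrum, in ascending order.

fs/2 = 23.15 kHz.
197.3 kHz mod fs = 12.1 kHz.
12.1 kHz ≤ fs/2 = 23.15 kHz, appears at 12.1 kHz.
206.5 kHz mod fs = 21.3 kHz.
21.3 kHz ≤ fs/2 = 23.15 kHz, appears at 21.3 kHz.
94.8 kHz mod fs = 2.2 kHz.
2.2 kHz ≤ fs/2 = 23.15 kHz, appears at 2.2 kHz.
86.1 kHz mod fs = 39.8 kHz.
39.8 kHz > fs/2 = 23.15 kHz, folds to fs − 39.8 kHz = 6.5 kHz.
78.7 kHz mod fs = 32.4 kHz.
32.4 kHz > fs/2 = 23.15 kHz, folds to fs − 32.4 kHz = 13.9 kHz.
Distinct values: {2.2 kHz, 6.5 kHz, 12.1 kHz, 13.9 kHz, 21.3 kHz}.

2.2 kHz, 6.5 kHz, 12.1 kHz, 13.9 kHz, 21.3 kHz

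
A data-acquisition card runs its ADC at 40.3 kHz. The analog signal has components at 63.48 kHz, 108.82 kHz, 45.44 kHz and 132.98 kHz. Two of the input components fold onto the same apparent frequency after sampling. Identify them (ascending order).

fs/2 = 20.15 kHz.
63.48 kHz mod fs = 23.18 kHz.
23.18 kHz > fs/2 = 20.15 kHz, folds to fs − 23.18 kHz = 17.12 kHz.
108.82 kHz mod fs = 28.22 kHz.
28.22 kHz > fs/2 = 20.15 kHz, folds to fs − 28.22 kHz = 12.08 kHz.
45.44 kHz mod fs = 5.14 kHz.
5.14 kHz ≤ fs/2 = 20.15 kHz, appears at 5.14 kHz.
132.98 kHz mod fs = 12.08 kHz.
12.08 kHz ≤ fs/2 = 20.15 kHz, appears at 12.08 kHz.
108.82 kHz and 132.98 kHz both map to 12.08 kHz.

108.82 kHz, 132.98 kHz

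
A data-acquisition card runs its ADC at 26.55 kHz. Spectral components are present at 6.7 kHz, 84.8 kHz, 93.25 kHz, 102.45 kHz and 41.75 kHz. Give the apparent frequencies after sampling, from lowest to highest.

3.75 kHz, 5.15 kHz, 6.7 kHz, 11.35 kHz, 12.95 kHz

fs/2 = 13.275 kHz.
6.7 kHz ≤ fs/2 = 13.275 kHz, passes unchanged.
84.8 kHz mod fs = 5.15 kHz.
5.15 kHz ≤ fs/2 = 13.275 kHz, appears at 5.15 kHz.
93.25 kHz mod fs = 13.6 kHz.
13.6 kHz > fs/2 = 13.275 kHz, folds to fs − 13.6 kHz = 12.95 kHz.
102.45 kHz mod fs = 22.8 kHz.
22.8 kHz > fs/2 = 13.275 kHz, folds to fs − 22.8 kHz = 3.75 kHz.
41.75 kHz mod fs = 15.2 kHz.
15.2 kHz > fs/2 = 13.275 kHz, folds to fs − 15.2 kHz = 11.35 kHz.
Distinct values: {3.75 kHz, 5.15 kHz, 6.7 kHz, 11.35 kHz, 12.95 kHz}.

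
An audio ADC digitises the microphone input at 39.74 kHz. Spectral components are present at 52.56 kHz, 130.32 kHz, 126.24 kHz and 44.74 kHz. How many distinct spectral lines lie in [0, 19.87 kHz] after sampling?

4

fs/2 = 19.87 kHz.
52.56 kHz mod fs = 12.82 kHz.
12.82 kHz ≤ fs/2 = 19.87 kHz, appears at 12.82 kHz.
130.32 kHz mod fs = 11.1 kHz.
11.1 kHz ≤ fs/2 = 19.87 kHz, appears at 11.1 kHz.
126.24 kHz mod fs = 7.02 kHz.
7.02 kHz ≤ fs/2 = 19.87 kHz, appears at 7.02 kHz.
44.74 kHz mod fs = 5 kHz.
5 kHz ≤ fs/2 = 19.87 kHz, appears at 5 kHz.
Distinct values: {5 kHz, 7.02 kHz, 11.1 kHz, 12.82 kHz} → 4.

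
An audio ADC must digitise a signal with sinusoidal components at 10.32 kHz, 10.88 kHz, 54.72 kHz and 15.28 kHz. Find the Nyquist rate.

109.44 kHz

Highest-frequency component: 54.72 kHz.
Nyquist rate = 2 × 54.72 kHz = 109.44 kHz.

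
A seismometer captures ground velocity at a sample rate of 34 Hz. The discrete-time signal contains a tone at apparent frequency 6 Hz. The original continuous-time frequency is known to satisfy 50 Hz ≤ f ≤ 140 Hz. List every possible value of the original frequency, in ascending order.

Frequencies that alias to 6 Hz are k·fs ± 6 Hz for integer k ≥ 0.
k=0: 6 Hz.
k=1: 28 Hz, 40 Hz.
k=2: 62 Hz, 74 Hz.
k=3: 96 Hz, 108 Hz.
k=4: 130 Hz, 142 Hz.
k=5: 164 Hz, 176 Hz.
Within [50 Hz, 140 Hz]: 62 Hz, 74 Hz, 96 Hz, 108 Hz, 130 Hz.

62 Hz, 74 Hz, 96 Hz, 108 Hz, 130 Hz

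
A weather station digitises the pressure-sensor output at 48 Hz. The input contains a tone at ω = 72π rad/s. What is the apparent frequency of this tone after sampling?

12 Hz

ω = 72π rad/s → f = ω/(2π) = 36 Hz.
36 Hz > fs/2 = 24 Hz, folds to fs − 36 Hz = 12 Hz.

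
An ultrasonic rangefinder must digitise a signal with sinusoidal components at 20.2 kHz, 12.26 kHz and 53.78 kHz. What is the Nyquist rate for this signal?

Highest-frequency component: 53.78 kHz.
Nyquist rate = 2 × 53.78 kHz = 107.56 kHz.

107.56 kHz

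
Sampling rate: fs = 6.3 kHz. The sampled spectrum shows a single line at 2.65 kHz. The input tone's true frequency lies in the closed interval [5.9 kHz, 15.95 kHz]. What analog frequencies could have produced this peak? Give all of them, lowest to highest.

8.95 kHz, 9.95 kHz, 15.25 kHz

Frequencies that alias to 2.65 kHz are k·fs ± 2.65 kHz for integer k ≥ 0.
k=0: 2.65 kHz.
k=1: 3.65 kHz, 8.95 kHz.
k=2: 9.95 kHz, 15.25 kHz.
k=3: 16.25 kHz, 21.55 kHz.
Within [5.9 kHz, 15.95 kHz]: 8.95 kHz, 9.95 kHz, 15.25 kHz.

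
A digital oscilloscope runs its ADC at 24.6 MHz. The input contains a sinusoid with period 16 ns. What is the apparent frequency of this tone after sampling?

T = 16 ns → f = 1/T = 62.5 MHz.
62.5 MHz mod fs = 13.3 MHz.
13.3 MHz > fs/2 = 12.3 MHz, folds to fs − 13.3 MHz = 11.3 MHz.

11.3 MHz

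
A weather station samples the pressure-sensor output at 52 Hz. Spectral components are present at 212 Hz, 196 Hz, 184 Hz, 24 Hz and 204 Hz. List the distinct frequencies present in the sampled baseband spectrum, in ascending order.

4 Hz, 12 Hz, 24 Hz

fs/2 = 26 Hz.
212 Hz mod fs = 4 Hz.
4 Hz ≤ fs/2 = 26 Hz, appears at 4 Hz.
196 Hz mod fs = 40 Hz.
40 Hz > fs/2 = 26 Hz, folds to fs − 40 Hz = 12 Hz.
184 Hz mod fs = 28 Hz.
28 Hz > fs/2 = 26 Hz, folds to fs − 28 Hz = 24 Hz.
24 Hz ≤ fs/2 = 26 Hz, passes unchanged.
204 Hz mod fs = 48 Hz.
48 Hz > fs/2 = 26 Hz, folds to fs − 48 Hz = 4 Hz.
Distinct values: {4 Hz, 12 Hz, 24 Hz}.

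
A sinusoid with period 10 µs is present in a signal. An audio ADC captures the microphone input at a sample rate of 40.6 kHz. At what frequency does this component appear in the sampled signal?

18.8 kHz

T = 10 µs → f = 1/T = 100 kHz.
100 kHz mod fs = 18.8 kHz.
18.8 kHz ≤ fs/2 = 20.3 kHz, appears at 18.8 kHz.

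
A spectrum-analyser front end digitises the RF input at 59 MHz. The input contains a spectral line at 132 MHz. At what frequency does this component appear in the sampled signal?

132 MHz mod fs = 14 MHz.
14 MHz ≤ fs/2 = 29.5 MHz, appears at 14 MHz.

14 MHz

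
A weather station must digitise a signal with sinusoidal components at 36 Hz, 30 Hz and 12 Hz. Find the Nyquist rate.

72 Hz

Highest-frequency component: 36 Hz.
Nyquist rate = 2 × 36 Hz = 72 Hz.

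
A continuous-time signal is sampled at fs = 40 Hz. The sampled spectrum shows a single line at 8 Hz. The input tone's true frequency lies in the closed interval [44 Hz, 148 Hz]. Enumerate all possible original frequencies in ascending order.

Frequencies that alias to 8 Hz are k·fs ± 8 Hz for integer k ≥ 0.
k=0: 8 Hz.
k=1: 32 Hz, 48 Hz.
k=2: 72 Hz, 88 Hz.
k=3: 112 Hz, 128 Hz.
k=4: 152 Hz, 168 Hz.
Within [44 Hz, 148 Hz]: 48 Hz, 72 Hz, 88 Hz, 112 Hz, 128 Hz.

48 Hz, 72 Hz, 88 Hz, 112 Hz, 128 Hz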